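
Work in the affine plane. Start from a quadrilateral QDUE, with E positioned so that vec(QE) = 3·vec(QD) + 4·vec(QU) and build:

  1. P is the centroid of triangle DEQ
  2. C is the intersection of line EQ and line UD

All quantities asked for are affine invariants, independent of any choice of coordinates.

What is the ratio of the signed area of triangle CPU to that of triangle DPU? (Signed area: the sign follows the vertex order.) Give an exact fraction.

[CPU]:[DPU] = 3/7

Assign Q = (0, 0), D = (1, 0), U = (0, 1), E = (3, 4) — the answer is frame-independent, so this choice is without loss of generality.
1. P is the centroid of triangle DEQ ⇒ P = (4/3, 4/3)
2. C is the intersection of line EQ and line UD ⇒ C = (3/7, 4/7)
2·[CPU] = 5/7, 2·[DPU] = 5/3
[CPU]:[DPU] = 5/7:5/3 = 3/7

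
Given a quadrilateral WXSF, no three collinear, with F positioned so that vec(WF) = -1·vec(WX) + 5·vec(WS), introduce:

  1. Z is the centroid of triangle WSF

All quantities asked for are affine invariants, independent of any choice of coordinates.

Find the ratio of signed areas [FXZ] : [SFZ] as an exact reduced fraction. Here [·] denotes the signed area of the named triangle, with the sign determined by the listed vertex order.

[FXZ]:[SFZ] = -8

Assign W = (0, 0), X = (1, 0), S = (0, 1), F = (-1, 5) — the answer is frame-independent, so this choice is without loss of generality.
1. Z is the centroid of triangle WSF ⇒ Z = (-1/3, 2)
2·[FXZ] = -8/3, 2·[SFZ] = 1/3
[FXZ]:[SFZ] = -8/3:1/3 = -8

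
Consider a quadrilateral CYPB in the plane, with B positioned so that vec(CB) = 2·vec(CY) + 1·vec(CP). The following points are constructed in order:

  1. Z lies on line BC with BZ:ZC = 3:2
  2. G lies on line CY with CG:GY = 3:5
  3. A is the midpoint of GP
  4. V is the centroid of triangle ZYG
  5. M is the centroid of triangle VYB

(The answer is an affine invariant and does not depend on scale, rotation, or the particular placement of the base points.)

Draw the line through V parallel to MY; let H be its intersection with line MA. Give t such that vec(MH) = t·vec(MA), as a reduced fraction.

Work in coordinates with C = (0, 0), Y = (1, 0), P = (0, 1), B = (2, 1).
1. Z lies on line BC with BZ:ZC = 3:2 ⇒ Z = (4/5, 2/5)
2. G lies on line CY with CG:GY = 3:5 ⇒ G = (3/8, 0)
3. A is the midpoint of GP ⇒ A = (3/16, 1/2)
4. V is the centroid of triangle ZYG ⇒ V = (29/40, 2/15)
5. M is the centroid of triangle VYB ⇒ M = (149/120, 17/45)
through V parallel to MY: direction (-29/120, -17/45); meets MA at H = (29/32, 5/12)
H = M + t·(A−M) with t = 7/22

t = 7/22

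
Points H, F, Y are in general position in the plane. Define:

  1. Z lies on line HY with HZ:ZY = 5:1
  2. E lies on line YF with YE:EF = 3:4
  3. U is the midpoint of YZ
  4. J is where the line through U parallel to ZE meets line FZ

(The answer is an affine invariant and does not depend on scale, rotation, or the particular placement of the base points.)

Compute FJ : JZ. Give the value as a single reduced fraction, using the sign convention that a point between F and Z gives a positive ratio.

FJ:JZ = -11/3

Set H = (0, 0), F = (1, 0), Y = (0, 1); any affine frame gives the same invariant.
1. Z lies on line HY with HZ:ZY = 5:1 ⇒ Z = (0, 5/6)
2. E lies on line YF with YE:EF = 3:4 ⇒ E = (3/7, 4/7)
3. U is the midpoint of YZ ⇒ U = (0, 11/12)
4. J is where the line through U parallel to ZE meets line FZ ⇒ J = (-3/8, 55/48)
J = F + t·(Z−F) with t = 11/8, so FJ:JZ = t:(1−t) = 11/8:-3/8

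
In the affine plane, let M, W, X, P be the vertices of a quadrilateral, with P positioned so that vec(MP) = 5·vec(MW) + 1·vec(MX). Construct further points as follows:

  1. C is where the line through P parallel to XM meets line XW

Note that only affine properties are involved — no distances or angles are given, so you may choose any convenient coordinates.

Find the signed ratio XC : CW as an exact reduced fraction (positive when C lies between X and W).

XC:CW = -5/4

Work in coordinates with M = (0, 0), W = (1, 0), X = (0, 1), P = (5, 1).
1. C is where the line through P parallel to XM meets line XW ⇒ C = (5, -4)
C = X + t·(W−X) with t = 5, so XC:CW = t:(1−t) = 5:-4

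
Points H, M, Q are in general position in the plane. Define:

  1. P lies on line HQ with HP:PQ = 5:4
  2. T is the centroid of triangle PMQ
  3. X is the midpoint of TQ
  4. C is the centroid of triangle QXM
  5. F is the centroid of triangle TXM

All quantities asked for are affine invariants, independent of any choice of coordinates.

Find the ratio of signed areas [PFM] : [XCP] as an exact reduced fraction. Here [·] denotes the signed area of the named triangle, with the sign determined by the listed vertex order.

[PFM]:[XCP] = 2

Set H = (0, 0), M = (1, 0), Q = (0, 1); any affine frame gives the same invariant.
1. P lies on line HQ with HP:PQ = 5:4 ⇒ P = (0, 5/9)
2. T is the centroid of triangle PMQ ⇒ T = (1/3, 14/27)
3. X is the midpoint of TQ ⇒ X = (1/6, 41/54)
4. C is the centroid of triangle QXM ⇒ C = (7/18, 95/162)
5. F is the centroid of triangle TXM ⇒ F = (1/2, 23/54)
2·[PFM] = -4/27, 2·[XCP] = -2/27
[PFM]:[XCP] = -4/27:-2/27 = 2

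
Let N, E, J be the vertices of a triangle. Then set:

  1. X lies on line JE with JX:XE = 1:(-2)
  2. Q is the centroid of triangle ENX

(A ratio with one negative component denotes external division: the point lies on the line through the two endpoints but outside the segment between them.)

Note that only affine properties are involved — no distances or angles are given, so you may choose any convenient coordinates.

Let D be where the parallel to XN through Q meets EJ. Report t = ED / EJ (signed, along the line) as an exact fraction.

Work in coordinates with N = (0, 0), E = (1, 0), J = (0, 1).
1. X lies on line JE with JX:XE = 1:(-2) ⇒ X = (-1, 2)
2. Q is the centroid of triangle ENX ⇒ Q = (0, 2/3)
through Q parallel to XN: direction (1, -2); meets EJ at D = (-1/3, 4/3)
D = E + t·(J−E) with t = 4/3

t = 4/3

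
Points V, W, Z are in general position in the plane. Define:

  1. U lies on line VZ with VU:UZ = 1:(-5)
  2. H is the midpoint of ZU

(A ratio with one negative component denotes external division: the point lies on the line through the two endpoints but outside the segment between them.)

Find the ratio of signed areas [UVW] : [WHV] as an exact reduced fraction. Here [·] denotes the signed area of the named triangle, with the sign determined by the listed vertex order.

[UVW]:[WHV] = -2/3

Choose coordinates V = (0, 0), W = (1, 0), Z = (0, 1).
1. U lies on line VZ with VU:UZ = 1:(-5) ⇒ U = (0, -1/4)
2. H is the midpoint of ZU ⇒ H = (0, 3/8)
2·[UVW] = -1/4, 2·[WHV] = 3/8
[UVW]:[WHV] = -1/4:3/8 = -2/3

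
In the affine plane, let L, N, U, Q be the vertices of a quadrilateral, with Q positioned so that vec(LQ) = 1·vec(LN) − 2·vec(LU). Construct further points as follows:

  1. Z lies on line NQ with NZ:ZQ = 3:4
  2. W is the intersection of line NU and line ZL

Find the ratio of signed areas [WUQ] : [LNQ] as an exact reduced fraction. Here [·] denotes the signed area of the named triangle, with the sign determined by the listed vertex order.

[WUQ]:[LNQ] = -7

Set L = (0, 0), N = (1, 0), U = (0, 1), Q = (1, -2); any affine frame gives the same invariant.
1. Z lies on line NQ with NZ:ZQ = 3:4 ⇒ Z = (1, -6/7)
2. W is the intersection of line NU and line ZL ⇒ W = (7, -6)
2·[WUQ] = 14, 2·[LNQ] = -2
[WUQ]:[LNQ] = 14:-2 = -7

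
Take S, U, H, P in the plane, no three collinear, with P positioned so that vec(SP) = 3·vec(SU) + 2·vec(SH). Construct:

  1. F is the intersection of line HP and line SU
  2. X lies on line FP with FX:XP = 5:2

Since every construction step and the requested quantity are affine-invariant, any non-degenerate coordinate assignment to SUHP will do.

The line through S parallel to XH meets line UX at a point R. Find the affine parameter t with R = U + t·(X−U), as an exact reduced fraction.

Assign S = (0, 0), U = (1, 0), H = (0, 1), P = (3, 2) — the answer is frame-independent, so this choice is without loss of generality.
1. F is the intersection of line HP and line SU ⇒ F = (-3, 0)
2. X lies on line FP with FX:XP = 5:2 ⇒ X = (9/7, 10/7)
through S parallel to XH: direction (-9/7, -3/7); meets UX at R = (15/14, 5/14)
R = U + t·(X−U) with t = 1/4

t = 1/4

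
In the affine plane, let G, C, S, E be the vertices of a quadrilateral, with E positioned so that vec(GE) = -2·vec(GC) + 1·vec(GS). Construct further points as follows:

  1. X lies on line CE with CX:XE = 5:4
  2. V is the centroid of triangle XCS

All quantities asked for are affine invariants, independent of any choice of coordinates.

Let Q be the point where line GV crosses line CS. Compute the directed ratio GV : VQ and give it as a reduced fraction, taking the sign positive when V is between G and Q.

Work in coordinates with G = (0, 0), C = (1, 0), S = (0, 1), E = (-2, 1).
1. X lies on line CE with CX:XE = 5:4 ⇒ X = (-2/3, 5/9)
2. V is the centroid of triangle XCS ⇒ V = (1/9, 14/27)
line GV meets CS at Q = (3/17, 14/17)
V = G + t·(Q−G) with t = 17/27, so GV:VQ = 17/27:10/27

GV:VQ = 17/10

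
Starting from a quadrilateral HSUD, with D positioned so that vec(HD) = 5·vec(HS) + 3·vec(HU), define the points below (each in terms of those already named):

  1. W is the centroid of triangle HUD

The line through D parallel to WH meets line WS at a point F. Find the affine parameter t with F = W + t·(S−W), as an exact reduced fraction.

t = 5/4

Assign H = (0, 0), S = (1, 0), U = (0, 1), D = (5, 3) — the answer is frame-independent, so this choice is without loss of generality.
1. W is the centroid of triangle HUD ⇒ W = (5/3, 4/3)
through D parallel to WH: direction (-5/3, -4/3); meets WS at F = (5/6, -1/3)
F = W + t·(S−W) with t = 5/4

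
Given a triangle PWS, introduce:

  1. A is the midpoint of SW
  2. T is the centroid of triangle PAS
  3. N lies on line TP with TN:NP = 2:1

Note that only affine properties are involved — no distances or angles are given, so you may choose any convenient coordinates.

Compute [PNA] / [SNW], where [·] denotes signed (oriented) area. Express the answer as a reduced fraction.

Set P = (0, 0), W = (1, 0), S = (0, 1); any affine frame gives the same invariant.
1. A is the midpoint of SW ⇒ A = (1/2, 1/2)
2. T is the centroid of triangle PAS ⇒ T = (1/6, 1/2)
3. N lies on line TP with TN:NP = 2:1 ⇒ N = (1/18, 1/6)
2·[PNA] = -1/18, 2·[SNW] = 7/9
[PNA]:[SNW] = -1/18:7/9 = -1/14

[PNA]:[SNW] = -1/14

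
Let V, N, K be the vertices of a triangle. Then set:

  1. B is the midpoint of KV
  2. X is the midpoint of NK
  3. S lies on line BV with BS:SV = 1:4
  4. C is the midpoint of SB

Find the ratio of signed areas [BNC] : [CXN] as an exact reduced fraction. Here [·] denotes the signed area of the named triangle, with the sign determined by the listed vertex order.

[BNC]:[CXN] = 2/11

Assign V = (0, 0), N = (1, 0), K = (0, 1) — the answer is frame-independent, so this choice is without loss of generality.
1. B is the midpoint of KV ⇒ B = (0, 1/2)
2. X is the midpoint of NK ⇒ X = (1/2, 1/2)
3. S lies on line BV with BS:SV = 1:4 ⇒ S = (0, 2/5)
4. C is the midpoint of SB ⇒ C = (0, 9/20)
2·[BNC] = -1/20, 2·[CXN] = -11/40
[BNC]:[CXN] = -1/20:-11/40 = 2/11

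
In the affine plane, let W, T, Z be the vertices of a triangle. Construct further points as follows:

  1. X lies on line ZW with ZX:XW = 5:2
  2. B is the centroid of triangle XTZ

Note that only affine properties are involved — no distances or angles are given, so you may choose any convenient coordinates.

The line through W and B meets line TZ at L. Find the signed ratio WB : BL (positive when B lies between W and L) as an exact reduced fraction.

WB:BL = 16/5

Work in coordinates with W = (0, 0), T = (1, 0), Z = (0, 1).
1. X lies on line ZW with ZX:XW = 5:2 ⇒ X = (0, 2/7)
2. B is the centroid of triangle XTZ ⇒ B = (1/3, 3/7)
line WB meets TZ at L = (7/16, 9/16)
B = W + t·(L−W) with t = 16/21, so WB:BL = 16/21:5/21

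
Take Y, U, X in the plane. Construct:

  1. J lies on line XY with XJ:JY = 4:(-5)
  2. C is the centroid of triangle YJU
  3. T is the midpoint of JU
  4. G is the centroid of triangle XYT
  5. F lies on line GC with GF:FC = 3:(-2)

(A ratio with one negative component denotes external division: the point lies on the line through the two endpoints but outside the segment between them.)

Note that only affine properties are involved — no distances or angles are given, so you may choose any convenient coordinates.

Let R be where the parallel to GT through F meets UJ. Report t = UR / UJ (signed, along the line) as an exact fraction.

Choose coordinates Y = (0, 0), U = (1, 0), X = (0, 1).
1. J lies on line XY with XJ:JY = 4:(-5) ⇒ J = (0, 5)
2. C is the centroid of triangle YJU ⇒ C = (1/3, 5/3)
3. T is the midpoint of JU ⇒ T = (1/2, 5/2)
4. G is the centroid of triangle XYT ⇒ G = (1/6, 7/6)
5. F lies on line GC with GF:FC = 3:(-2) ⇒ F = (2/3, 8/3)
through F parallel to GT: direction (1/3, 4/3); meets UJ at R = (5/9, 20/9)
R = U + t·(J−U) with t = 4/9

t = 4/9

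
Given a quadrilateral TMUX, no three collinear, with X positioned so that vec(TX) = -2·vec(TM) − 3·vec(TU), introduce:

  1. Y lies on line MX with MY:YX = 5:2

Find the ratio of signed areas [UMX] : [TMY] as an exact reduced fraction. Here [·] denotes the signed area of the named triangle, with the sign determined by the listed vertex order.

Work in coordinates with T = (0, 0), M = (1, 0), U = (0, 1), X = (-2, -3).
1. Y lies on line MX with MY:YX = 5:2 ⇒ Y = (-8/7, -15/7)
2·[UMX] = -6, 2·[TMY] = -15/7
[UMX]:[TMY] = -6:-15/7 = 14/5

[UMX]:[TMY] = 14/5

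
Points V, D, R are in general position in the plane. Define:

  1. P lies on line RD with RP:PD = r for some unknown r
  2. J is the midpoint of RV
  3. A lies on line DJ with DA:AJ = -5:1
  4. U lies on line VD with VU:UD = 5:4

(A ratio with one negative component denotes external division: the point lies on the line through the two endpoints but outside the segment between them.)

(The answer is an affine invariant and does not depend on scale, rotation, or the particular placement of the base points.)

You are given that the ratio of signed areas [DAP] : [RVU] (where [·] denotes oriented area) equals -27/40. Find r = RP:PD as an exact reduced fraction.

r = 2/3

Set V = (0, 0), D = (1, 0), R = (0, 1); any affine frame gives the same invariant.
1. With RP:PD = r, write λ = r/(r+1) so P = R + λ·(D−R); P is affine-linear in λ
2. J is the midpoint of RV ⇒ J = (0, 1/2)
3. A lies on line DJ with DA:AJ = -5:1 ⇒ A = (-1/4, 5/8)
4. U lies on line VD with VU:UD = 5:4 ⇒ U = (5/9, 0)
Every point depending on P is an affine combination of P and λ-independent points, so each such coordinate is linear in λ; the λ² term in each signed area is a multiple of (D−R)×(D−R) = 0, so 2·[DAP] and 2·[RVU] are each linear in λ. Evaluating at λ=0 and λ=1:
  2·[DAP] = 5/8·λ − 5/8,   2·[RVU] = 5/9
So [DAP]:[RVU] = (5/8·λ − 5/8) / (5/9). Setting this equal to -27/40:
  5/8·λ − 5/8 = -27/40·(5/9)  ⇒  λ = 2/5
Then r = λ/(1−λ) = (2/5)/(3/5) = 2/3. Check: with r = 2/3, P = (2/5, 3/5) and [DAP]:[RVU] = -27/40 as required.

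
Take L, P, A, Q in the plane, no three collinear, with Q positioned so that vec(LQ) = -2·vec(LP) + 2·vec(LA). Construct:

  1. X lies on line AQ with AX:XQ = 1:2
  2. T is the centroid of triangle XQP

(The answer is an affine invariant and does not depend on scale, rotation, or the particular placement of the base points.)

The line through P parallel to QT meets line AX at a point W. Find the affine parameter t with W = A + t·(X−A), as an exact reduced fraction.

t = 5

Work in coordinates with L = (0, 0), P = (1, 0), A = (0, 1), Q = (-2, 2).
1. X lies on line AQ with AX:XQ = 1:2 ⇒ X = (-2/3, 4/3)
2. T is the centroid of triangle XQP ⇒ T = (-5/9, 10/9)
through P parallel to QT: direction (13/9, -8/9); meets AX at W = (-10/3, 8/3)
W = A + t·(X−A) with t = 5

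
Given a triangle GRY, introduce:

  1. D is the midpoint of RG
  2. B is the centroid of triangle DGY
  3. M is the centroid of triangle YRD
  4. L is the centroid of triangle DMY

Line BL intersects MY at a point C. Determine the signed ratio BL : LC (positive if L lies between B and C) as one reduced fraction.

Set G = (0, 0), R = (1, 0), Y = (0, 1); any affine frame gives the same invariant.
1. D is the midpoint of RG ⇒ D = (1/2, 0)
2. B is the centroid of triangle DGY ⇒ B = (1/6, 1/3)
3. M is the centroid of triangle YRD ⇒ M = (1/2, 1/3)
4. L is the centroid of triangle DMY ⇒ L = (1/3, 4/9)
line BL meets MY at C = (7/18, 13/27)
L = B + t·(C−B) with t = 3/4, so BL:LC = 3/4:1/4

BL:LC = 3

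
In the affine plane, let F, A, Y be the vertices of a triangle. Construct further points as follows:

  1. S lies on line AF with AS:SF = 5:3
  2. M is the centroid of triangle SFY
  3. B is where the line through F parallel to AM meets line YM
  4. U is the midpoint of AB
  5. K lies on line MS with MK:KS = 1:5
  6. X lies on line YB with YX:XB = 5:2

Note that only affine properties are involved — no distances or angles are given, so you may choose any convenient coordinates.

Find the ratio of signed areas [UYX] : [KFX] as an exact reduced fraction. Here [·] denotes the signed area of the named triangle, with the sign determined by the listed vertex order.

[UYX]:[KFX] = 195

Assign F = (0, 0), A = (1, 0), Y = (0, 1) — the answer is frame-independent, so this choice is without loss of generality.
1. S lies on line AF with AS:SF = 5:3 ⇒ S = (3/8, 0)
2. M is the centroid of triangle SFY ⇒ M = (1/8, 1/3)
3. B is where the line through F parallel to AM meets line YM ⇒ B = (21/104, -1/13)
4. U is the midpoint of AB ⇒ U = (125/208, -1/26)
5. K lies on line MS with MK:KS = 1:5 ⇒ K = (1/6, 5/18)
6. X lies on line YB with YX:XB = 5:2 ⇒ X = (15/104, 3/13)
2·[UYX] = 5/16, 2·[KFX] = 1/624
[UYX]:[KFX] = 5/16:1/624 = 195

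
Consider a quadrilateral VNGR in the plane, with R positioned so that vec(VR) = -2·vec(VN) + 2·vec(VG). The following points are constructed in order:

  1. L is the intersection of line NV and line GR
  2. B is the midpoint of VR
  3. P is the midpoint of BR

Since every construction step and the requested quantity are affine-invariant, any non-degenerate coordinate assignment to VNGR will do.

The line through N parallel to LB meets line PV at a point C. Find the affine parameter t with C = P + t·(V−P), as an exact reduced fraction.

Set V = (0, 0), N = (1, 0), G = (0, 1), R = (-2, 2); any affine frame gives the same invariant.
1. L is the intersection of line NV and line GR ⇒ L = (2, 0)
2. B is the midpoint of VR ⇒ B = (-1, 1)
3. P is the midpoint of BR ⇒ P = (-3/2, 3/2)
through N parallel to LB: direction (-3, 1); meets PV at C = (-1/2, 1/2)
C = P + t·(V−P) with t = 2/3

t = 2/3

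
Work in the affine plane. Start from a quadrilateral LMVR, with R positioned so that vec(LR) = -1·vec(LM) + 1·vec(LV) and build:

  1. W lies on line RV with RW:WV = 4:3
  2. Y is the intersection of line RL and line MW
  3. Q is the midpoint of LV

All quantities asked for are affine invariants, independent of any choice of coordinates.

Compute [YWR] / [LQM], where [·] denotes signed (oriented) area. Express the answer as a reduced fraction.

Choose coordinates L = (0, 0), M = (1, 0), V = (0, 1), R = (-1, 1).
1. W lies on line RV with RW:WV = 4:3 ⇒ W = (-3/7, 1)
2. Y is the intersection of line RL and line MW ⇒ Y = (-7/3, 7/3)
3. Q is the midpoint of LV ⇒ Q = (0, 1/2)
2·[YWR] = -16/21, 2·[LQM] = -1/2
[YWR]:[LQM] = -16/21:-1/2 = 32/21

[YWR]:[LQM] = 32/21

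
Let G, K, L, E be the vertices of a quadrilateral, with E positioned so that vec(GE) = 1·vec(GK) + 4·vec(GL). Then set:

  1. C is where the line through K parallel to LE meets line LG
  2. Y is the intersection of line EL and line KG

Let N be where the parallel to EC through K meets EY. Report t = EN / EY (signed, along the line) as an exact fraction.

Assign G = (0, 0), K = (1, 0), L = (0, 1), E = (1, 4) — the answer is frame-independent, so this choice is without loss of generality.
1. C is where the line through K parallel to LE meets line LG ⇒ C = (0, -3)
2. Y is the intersection of line EL and line KG ⇒ Y = (-1/3, 0)
through K parallel to EC: direction (-1, -7); meets EY at N = (2, 7)
N = E + t·(Y−E) with t = -3/4

t = -3/4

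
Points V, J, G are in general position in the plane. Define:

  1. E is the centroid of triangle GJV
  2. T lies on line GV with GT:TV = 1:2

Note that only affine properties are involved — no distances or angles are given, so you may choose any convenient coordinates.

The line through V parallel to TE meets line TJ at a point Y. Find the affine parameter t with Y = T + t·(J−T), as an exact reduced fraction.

Assign V = (0, 0), J = (1, 0), G = (0, 1) — the answer is frame-independent, so this choice is without loss of generality.
1. E is the centroid of triangle GJV ⇒ E = (1/3, 1/3)
2. T lies on line GV with GT:TV = 1:2 ⇒ T = (0, 2/3)
through V parallel to TE: direction (1/3, -1/3); meets TJ at Y = (-2, 2)
Y = T + t·(J−T) with t = -2

t = -2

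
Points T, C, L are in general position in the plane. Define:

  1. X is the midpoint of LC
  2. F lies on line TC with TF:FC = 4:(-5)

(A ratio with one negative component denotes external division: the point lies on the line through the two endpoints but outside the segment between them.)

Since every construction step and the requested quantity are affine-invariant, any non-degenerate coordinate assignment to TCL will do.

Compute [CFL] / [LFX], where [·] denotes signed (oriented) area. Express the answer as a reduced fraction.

[CFL]:[LFX] = -2

Assign T = (0, 0), C = (1, 0), L = (0, 1) — the answer is frame-independent, so this choice is without loss of generality.
1. X is the midpoint of LC ⇒ X = (1/2, 1/2)
2. F lies on line TC with TF:FC = 4:(-5) ⇒ F = (-4, 0)
2·[CFL] = -5, 2·[LFX] = 5/2
[CFL]:[LFX] = -5:5/2 = -2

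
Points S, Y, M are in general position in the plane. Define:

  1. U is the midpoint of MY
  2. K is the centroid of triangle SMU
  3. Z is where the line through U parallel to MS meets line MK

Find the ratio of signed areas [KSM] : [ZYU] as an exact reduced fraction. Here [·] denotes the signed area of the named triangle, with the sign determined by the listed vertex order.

Assign S = (0, 0), Y = (1, 0), M = (0, 1) — the answer is frame-independent, so this choice is without loss of generality.
1. U is the midpoint of MY ⇒ U = (1/2, 1/2)
2. K is the centroid of triangle SMU ⇒ K = (1/6, 1/2)
3. Z is where the line through U parallel to MS meets line MK ⇒ Z = (1/2, -1/2)
2·[KSM] = -1/6, 2·[ZYU] = 1/2
[KSM]:[ZYU] = -1/6:1/2 = -1/3

[KSM]:[ZYU] = -1/3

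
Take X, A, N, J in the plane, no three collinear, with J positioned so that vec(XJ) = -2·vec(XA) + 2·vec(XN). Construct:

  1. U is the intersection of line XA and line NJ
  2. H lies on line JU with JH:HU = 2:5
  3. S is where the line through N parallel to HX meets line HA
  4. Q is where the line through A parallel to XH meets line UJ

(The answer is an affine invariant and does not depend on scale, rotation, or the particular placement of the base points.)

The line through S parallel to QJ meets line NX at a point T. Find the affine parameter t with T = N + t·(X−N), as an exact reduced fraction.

Set X = (0, 0), A = (1, 0), N = (0, 1), J = (-2, 2); any affine frame gives the same invariant.
1. U is the intersection of line XA and line NJ ⇒ U = (2, 0)
2. H lies on line JU with JH:HU = 2:5 ⇒ H = (-6/7, 10/7)
3. S is where the line through N parallel to HX meets line HA ⇒ S = (9/35, 4/7)
4. Q is where the line through A parallel to XH meets line UJ ⇒ Q = (4/7, 5/7)
through S parallel to QJ: direction (-18/7, 9/7); meets NX at T = (0, 7/10)
T = N + t·(X−N) with t = 3/10

t = 3/10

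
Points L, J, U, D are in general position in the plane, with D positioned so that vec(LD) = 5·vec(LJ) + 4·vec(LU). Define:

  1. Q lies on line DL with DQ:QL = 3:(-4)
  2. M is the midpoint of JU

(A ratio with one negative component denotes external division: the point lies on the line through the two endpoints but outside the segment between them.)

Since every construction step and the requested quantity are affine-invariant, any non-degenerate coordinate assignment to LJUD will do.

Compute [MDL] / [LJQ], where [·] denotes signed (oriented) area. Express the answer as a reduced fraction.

[MDL]:[LJQ] = -1/32

Assign L = (0, 0), J = (1, 0), U = (0, 1), D = (5, 4) — the answer is frame-independent, so this choice is without loss of generality.
1. Q lies on line DL with DQ:QL = 3:(-4) ⇒ Q = (20, 16)
2. M is the midpoint of JU ⇒ M = (1/2, 1/2)
2·[MDL] = -1/2, 2·[LJQ] = 16
[MDL]:[LJQ] = -1/2:16 = -1/32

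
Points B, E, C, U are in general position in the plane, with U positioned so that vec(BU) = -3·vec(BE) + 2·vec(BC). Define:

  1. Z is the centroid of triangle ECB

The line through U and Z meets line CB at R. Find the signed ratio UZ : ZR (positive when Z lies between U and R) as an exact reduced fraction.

UZ:ZR = -10

Work in coordinates with B = (0, 0), E = (1, 0), C = (0, 1), U = (-3, 2).
1. Z is the centroid of triangle ECB ⇒ Z = (1/3, 1/3)
line UZ meets CB at R = (0, 1/2)
Z = U + t·(R−U) with t = 10/9, so UZ:ZR = 10/9:-1/9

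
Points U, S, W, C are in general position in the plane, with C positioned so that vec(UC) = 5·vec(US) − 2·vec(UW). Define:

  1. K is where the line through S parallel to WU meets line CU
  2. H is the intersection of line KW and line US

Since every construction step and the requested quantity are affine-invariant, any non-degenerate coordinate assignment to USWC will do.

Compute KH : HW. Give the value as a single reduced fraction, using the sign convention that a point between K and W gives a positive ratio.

KH:HW = 2/5

Set U = (0, 0), S = (1, 0), W = (0, 1), C = (5, -2); any affine frame gives the same invariant.
1. K is where the line through S parallel to WU meets line CU ⇒ K = (1, -2/5)
2. H is the intersection of line KW and line US ⇒ H = (5/7, 0)
H = K + t·(W−K) with t = 2/7, so KH:HW = t:(1−t) = 2/7:5/7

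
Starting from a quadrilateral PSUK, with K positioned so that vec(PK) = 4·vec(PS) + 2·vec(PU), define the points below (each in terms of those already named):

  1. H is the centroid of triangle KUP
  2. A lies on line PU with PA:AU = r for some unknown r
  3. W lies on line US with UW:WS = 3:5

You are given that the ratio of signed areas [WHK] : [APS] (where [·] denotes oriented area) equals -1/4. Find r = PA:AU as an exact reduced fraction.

r = 1/5

Work in coordinates with P = (0, 0), S = (1, 0), U = (0, 1), K = (4, 2).
1. H is the centroid of triangle KUP ⇒ H = (4/3, 1)
2. With PA:AU = r, write λ = r/(r+1) so A = P + λ·(U−P); A is affine-linear in λ
3. W lies on line US with UW:WS = 3:5 ⇒ W = (3/8, 5/8)
Every point depending on A is an affine combination of A and λ-independent points, so each such coordinate is linear in λ; the λ² term in each signed area is a multiple of (U−P)×(U−P) = 0, so 2·[WHK] and 2·[APS] are each linear in λ. Evaluating at λ=0 and λ=1:
  2·[WHK] = -1/24,   2·[APS] = λ
So [WHK]:[APS] = (-1/24) / (λ). Setting this equal to -1/4:
  -1/24 = -1/4·(λ)  ⇒  λ = 1/6
Then r = λ/(1−λ) = (1/6)/(5/6) = 1/5. Check: with r = 1/5, A = (0, 1/6) and [WHK]:[APS] = -1/4 as required.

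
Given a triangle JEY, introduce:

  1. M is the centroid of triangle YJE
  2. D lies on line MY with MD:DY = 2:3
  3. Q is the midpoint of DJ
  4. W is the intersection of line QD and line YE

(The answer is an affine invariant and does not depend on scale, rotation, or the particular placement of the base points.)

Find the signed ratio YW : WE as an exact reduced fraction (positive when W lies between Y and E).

YW:WE = 1/3

Assign J = (0, 0), E = (1, 0), Y = (0, 1) — the answer is frame-independent, so this choice is without loss of generality.
1. M is the centroid of triangle YJE ⇒ M = (1/3, 1/3)
2. D lies on line MY with MD:DY = 2:3 ⇒ D = (1/5, 3/5)
3. Q is the midpoint of DJ ⇒ Q = (1/10, 3/10)
4. W is the intersection of line QD and line YE ⇒ W = (1/4, 3/4)
W = Y + t·(E−Y) with t = 1/4, so YW:WE = t:(1−t) = 1/4:3/4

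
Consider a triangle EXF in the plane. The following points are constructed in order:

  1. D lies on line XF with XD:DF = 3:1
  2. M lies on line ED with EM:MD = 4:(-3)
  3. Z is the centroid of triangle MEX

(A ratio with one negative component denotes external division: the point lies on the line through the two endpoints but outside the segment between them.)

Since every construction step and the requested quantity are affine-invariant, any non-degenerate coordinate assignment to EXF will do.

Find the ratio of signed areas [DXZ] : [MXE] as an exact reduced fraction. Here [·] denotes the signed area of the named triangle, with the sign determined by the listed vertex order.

Set E = (0, 0), X = (1, 0), F = (0, 1); any affine frame gives the same invariant.
1. D lies on line XF with XD:DF = 3:1 ⇒ D = (1/4, 3/4)
2. M lies on line ED with EM:MD = 4:(-3) ⇒ M = (1, 3)
3. Z is the centroid of triangle MEX ⇒ Z = (2/3, 1)
2·[DXZ] = 1/2, 2·[MXE] = -3
[DXZ]:[MXE] = 1/2:-3 = -1/6

[DXZ]:[MXE] = -1/6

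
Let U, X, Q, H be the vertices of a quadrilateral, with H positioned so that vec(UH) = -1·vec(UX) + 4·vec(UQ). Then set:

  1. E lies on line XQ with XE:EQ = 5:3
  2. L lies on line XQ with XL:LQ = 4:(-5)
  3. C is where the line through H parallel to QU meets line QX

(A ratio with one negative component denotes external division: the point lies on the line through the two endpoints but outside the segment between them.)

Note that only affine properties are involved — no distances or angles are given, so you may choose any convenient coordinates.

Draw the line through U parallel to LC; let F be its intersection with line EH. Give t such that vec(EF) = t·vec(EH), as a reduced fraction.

Assign U = (0, 0), X = (1, 0), Q = (0, 1), H = (-1, 4) — the answer is frame-independent, so this choice is without loss of generality.
1. E lies on line XQ with XE:EQ = 5:3 ⇒ E = (3/8, 5/8)
2. L lies on line XQ with XL:LQ = 4:(-5) ⇒ L = (5, -4)
3. C is where the line through H parallel to QU meets line QX ⇒ C = (-1, 2)
through U parallel to LC: direction (-6, 6); meets EH at F = (17/16, -17/16)
F = E + t·(H−E) with t = -1/2

t = -1/2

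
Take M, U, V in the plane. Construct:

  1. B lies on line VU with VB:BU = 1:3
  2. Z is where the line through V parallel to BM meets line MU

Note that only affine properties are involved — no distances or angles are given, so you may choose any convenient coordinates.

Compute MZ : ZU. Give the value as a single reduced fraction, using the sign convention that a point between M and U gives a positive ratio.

Choose coordinates M = (0, 0), U = (1, 0), V = (0, 1).
1. B lies on line VU with VB:BU = 1:3 ⇒ B = (1/4, 3/4)
2. Z is where the line through V parallel to BM meets line MU ⇒ Z = (-1/3, 0)
Z = M + t·(U−M) with t = -1/3, so MZ:ZU = t:(1−t) = -1/3:4/3

MZ:ZU = -1/4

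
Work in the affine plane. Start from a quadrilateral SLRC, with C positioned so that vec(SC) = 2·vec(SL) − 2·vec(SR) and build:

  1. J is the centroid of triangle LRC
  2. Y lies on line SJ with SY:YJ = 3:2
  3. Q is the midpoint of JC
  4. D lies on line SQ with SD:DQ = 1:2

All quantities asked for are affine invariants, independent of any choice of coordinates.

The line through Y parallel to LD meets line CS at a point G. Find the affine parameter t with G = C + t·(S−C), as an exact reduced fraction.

t = 13/16

Set S = (0, 0), L = (1, 0), R = (0, 1), C = (2, -2); any affine frame gives the same invariant.
1. J is the centroid of triangle LRC ⇒ J = (1, -1/3)
2. Y lies on line SJ with SY:YJ = 3:2 ⇒ Y = (3/5, -1/5)
3. Q is the midpoint of JC ⇒ Q = (3/2, -7/6)
4. D lies on line SQ with SD:DQ = 1:2 ⇒ D = (1/2, -7/18)
through Y parallel to LD: direction (-1/2, -7/18); meets CS at G = (3/8, -3/8)
G = C + t·(S−C) with t = 13/16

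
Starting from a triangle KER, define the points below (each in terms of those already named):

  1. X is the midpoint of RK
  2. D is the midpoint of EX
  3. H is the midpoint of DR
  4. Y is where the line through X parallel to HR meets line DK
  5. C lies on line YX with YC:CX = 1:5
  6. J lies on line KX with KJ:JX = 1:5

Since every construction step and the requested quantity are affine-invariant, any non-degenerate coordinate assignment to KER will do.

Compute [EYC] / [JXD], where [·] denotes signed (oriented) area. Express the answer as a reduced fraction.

[EYC]:[JXD] = 1/5

Choose coordinates K = (0, 0), E = (1, 0), R = (0, 1).
1. X is the midpoint of RK ⇒ X = (0, 1/2)
2. D is the midpoint of EX ⇒ D = (1/2, 1/4)
3. H is the midpoint of DR ⇒ H = (1/4, 5/8)
4. Y is where the line through X parallel to HR meets line DK ⇒ Y = (1/4, 1/8)
5. C lies on line YX with YC:CX = 1:5 ⇒ C = (5/24, 3/16)
6. J lies on line KX with KJ:JX = 1:5 ⇒ J = (0, 1/12)
2·[EYC] = -1/24, 2·[JXD] = -5/24
[EYC]:[JXD] = -1/24:-5/24 = 1/5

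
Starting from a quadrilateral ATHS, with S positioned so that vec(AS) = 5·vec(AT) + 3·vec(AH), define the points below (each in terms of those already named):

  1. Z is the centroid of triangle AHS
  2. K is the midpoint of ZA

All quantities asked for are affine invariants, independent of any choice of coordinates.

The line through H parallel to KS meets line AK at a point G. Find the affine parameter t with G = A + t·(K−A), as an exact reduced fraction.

t = 5

Set A = (0, 0), T = (1, 0), H = (0, 1), S = (5, 3); any affine frame gives the same invariant.
1. Z is the centroid of triangle AHS ⇒ Z = (5/3, 4/3)
2. K is the midpoint of ZA ⇒ K = (5/6, 2/3)
through H parallel to KS: direction (25/6, 7/3); meets AK at G = (25/6, 10/3)
G = A + t·(K−A) with t = 5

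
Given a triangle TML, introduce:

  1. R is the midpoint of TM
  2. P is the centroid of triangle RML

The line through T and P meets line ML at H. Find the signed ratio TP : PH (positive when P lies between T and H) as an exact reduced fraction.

Assign T = (0, 0), M = (1, 0), L = (0, 1) — the answer is frame-independent, so this choice is without loss of generality.
1. R is the midpoint of TM ⇒ R = (1/2, 0)
2. P is the centroid of triangle RML ⇒ P = (1/2, 1/3)
line TP meets ML at H = (3/5, 2/5)
P = T + t·(H−T) with t = 5/6, so TP:PH = 5/6:1/6

TP:PH = 5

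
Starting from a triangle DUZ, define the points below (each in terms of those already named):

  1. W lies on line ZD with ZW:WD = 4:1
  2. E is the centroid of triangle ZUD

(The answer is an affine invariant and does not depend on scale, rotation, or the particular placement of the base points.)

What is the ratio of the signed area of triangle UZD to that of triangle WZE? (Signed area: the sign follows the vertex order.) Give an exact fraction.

[UZD]:[WZE] = -15/4

Assign D = (0, 0), U = (1, 0), Z = (0, 1) — the answer is frame-independent, so this choice is without loss of generality.
1. W lies on line ZD with ZW:WD = 4:1 ⇒ W = (0, 1/5)
2. E is the centroid of triangle ZUD ⇒ E = (1/3, 1/3)
2·[UZD] = 1, 2·[WZE] = -4/15
[UZD]:[WZE] = 1:-4/15 = -15/4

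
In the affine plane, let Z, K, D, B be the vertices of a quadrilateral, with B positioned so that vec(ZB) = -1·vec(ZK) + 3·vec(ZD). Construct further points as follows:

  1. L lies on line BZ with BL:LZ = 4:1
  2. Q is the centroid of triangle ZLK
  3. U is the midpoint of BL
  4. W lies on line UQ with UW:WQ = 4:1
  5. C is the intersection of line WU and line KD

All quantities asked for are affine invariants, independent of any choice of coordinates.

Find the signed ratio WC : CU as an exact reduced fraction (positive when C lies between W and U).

WC:CU = 29/15

Set Z = (0, 0), K = (1, 0), D = (0, 1), B = (-1, 3); any affine frame gives the same invariant.
1. L lies on line BZ with BL:LZ = 4:1 ⇒ L = (-1/5, 3/5)
2. Q is the centroid of triangle ZLK ⇒ Q = (4/15, 1/5)
3. U is the midpoint of BL ⇒ U = (-3/5, 9/5)
4. W lies on line UQ with UW:WQ = 4:1 ⇒ W = (7/75, 13/25)
5. C is the intersection of line WU and line KD ⇒ C = (-4/11, 15/11)
C = W + t·(U−W) with t = 29/44, so WC:CU = t:(1−t) = 29/44:15/44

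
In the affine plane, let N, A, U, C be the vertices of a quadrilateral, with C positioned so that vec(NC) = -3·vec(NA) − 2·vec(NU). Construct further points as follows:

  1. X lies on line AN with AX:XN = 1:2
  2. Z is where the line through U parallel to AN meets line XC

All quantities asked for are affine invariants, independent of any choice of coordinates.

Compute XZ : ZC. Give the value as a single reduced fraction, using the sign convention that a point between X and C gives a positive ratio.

Assign N = (0, 0), A = (1, 0), U = (0, 1), C = (-3, -2) — the answer is frame-independent, so this choice is without loss of generality.
1. X lies on line AN with AX:XN = 1:2 ⇒ X = (2/3, 0)
2. Z is where the line through U parallel to AN meets line XC ⇒ Z = (5/2, 1)
Z = X + t·(C−X) with t = -1/2, so XZ:ZC = t:(1−t) = -1/2:3/2

XZ:ZC = -1/3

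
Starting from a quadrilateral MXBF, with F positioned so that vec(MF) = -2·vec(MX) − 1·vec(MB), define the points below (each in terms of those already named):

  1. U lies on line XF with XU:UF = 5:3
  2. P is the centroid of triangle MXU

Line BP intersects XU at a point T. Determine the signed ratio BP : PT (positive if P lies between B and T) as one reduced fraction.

BP:PT = 11

Choose coordinates M = (0, 0), X = (1, 0), B = (0, 1), F = (-2, -1).
1. U lies on line XF with XU:UF = 5:3 ⇒ U = (-7/8, -5/8)
2. P is the centroid of triangle MXU ⇒ P = (1/24, -5/24)
line BP meets XU at T = (1/22, -7/22)
P = B + t·(T−B) with t = 11/12, so BP:PT = 11/12:1/12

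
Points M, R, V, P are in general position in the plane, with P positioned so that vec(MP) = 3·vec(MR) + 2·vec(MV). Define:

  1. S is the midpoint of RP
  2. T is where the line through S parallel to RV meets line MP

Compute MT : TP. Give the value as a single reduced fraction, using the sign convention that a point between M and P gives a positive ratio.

Assign M = (0, 0), R = (1, 0), V = (0, 1), P = (3, 2) — the answer is frame-independent, so this choice is without loss of generality.
1. S is the midpoint of RP ⇒ S = (2, 1)
2. T is where the line through S parallel to RV meets line MP ⇒ T = (9/5, 6/5)
T = M + t·(P−M) with t = 3/5, so MT:TP = t:(1−t) = 3/5:2/5

MT:TP = 3/2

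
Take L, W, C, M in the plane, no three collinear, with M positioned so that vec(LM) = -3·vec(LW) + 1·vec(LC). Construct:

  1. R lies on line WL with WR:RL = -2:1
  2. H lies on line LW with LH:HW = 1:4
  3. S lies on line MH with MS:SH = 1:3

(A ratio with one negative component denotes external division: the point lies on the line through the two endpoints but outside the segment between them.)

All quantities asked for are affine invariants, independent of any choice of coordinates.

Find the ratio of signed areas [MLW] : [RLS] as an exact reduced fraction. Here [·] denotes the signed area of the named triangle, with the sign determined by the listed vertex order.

Choose coordinates L = (0, 0), W = (1, 0), C = (0, 1), M = (-3, 1).
1. R lies on line WL with WR:RL = -2:1 ⇒ R = (-1, 0)
2. H lies on line LW with LH:HW = 1:4 ⇒ H = (1/5, 0)
3. S lies on line MH with MS:SH = 1:3 ⇒ S = (-11/5, 3/4)
2·[MLW] = 1, 2·[RLS] = 3/4
[MLW]:[RLS] = 1:3/4 = 4/3

[MLW]:[RLS] = 4/3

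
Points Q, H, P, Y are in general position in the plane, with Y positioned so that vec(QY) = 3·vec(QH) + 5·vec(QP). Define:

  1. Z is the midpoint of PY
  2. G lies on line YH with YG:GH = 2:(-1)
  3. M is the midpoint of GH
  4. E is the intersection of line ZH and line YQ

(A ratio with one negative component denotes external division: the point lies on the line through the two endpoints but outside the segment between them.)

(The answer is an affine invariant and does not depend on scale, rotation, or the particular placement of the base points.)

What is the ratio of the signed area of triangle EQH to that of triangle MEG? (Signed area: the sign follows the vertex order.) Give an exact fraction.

Choose coordinates Q = (0, 0), H = (1, 0), P = (0, 1), Y = (3, 5).
1. Z is the midpoint of PY ⇒ Z = (3/2, 3)
2. G lies on line YH with YG:GH = 2:(-1) ⇒ G = (-1, -5)
3. M is the midpoint of GH ⇒ M = (0, -5/2)
4. E is the intersection of line ZH and line YQ ⇒ E = (18/13, 30/13)
2·[EQH] = 30/13, 2·[MEG] = 35/26
[EQH]:[MEG] = 30/13:35/26 = 12/7

[EQH]:[MEG] = 12/7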